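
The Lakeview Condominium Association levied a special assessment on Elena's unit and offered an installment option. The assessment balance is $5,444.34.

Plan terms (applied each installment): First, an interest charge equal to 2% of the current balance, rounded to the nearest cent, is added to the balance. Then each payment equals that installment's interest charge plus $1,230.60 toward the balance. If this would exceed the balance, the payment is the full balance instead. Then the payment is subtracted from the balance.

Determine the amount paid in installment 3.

$1,290.26

Installment 1: opening $5,444.34; interest $108.89 → $5,553.23; payment $1,339.49; balance $4,213.74
Installment 2: opening $4,213.74; interest $84.27 → $4,298.01; payment $1,314.87; balance $2,983.14
Installment 3: opening $2,983.14; interest $59.66 → $3,042.80; payment $1,290.26; balance $1,752.54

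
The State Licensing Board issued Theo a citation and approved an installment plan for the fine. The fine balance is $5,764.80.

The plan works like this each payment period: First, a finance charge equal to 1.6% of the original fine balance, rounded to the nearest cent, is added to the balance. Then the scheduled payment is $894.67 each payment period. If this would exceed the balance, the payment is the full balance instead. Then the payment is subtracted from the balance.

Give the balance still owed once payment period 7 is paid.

$147.79

# | Opening | Interest | Payment | End bal
1 | $5,764.80 | $92.24 | $894.67 | $4,962.37
2 | $4,962.37 | $92.24 | $894.67 | $4,159.94
3 | $4,159.94 | $92.24 | $894.67 | $3,357.51
4 | $3,357.51 | $92.24 | $894.67 | $2,555.08
5 | $2,555.08 | $92.24 | $894.67 | $1,752.65
6 | $1,752.65 | $92.24 | $894.67 | $950.22
7 | $950.22 | $92.24 | $894.67 | $147.79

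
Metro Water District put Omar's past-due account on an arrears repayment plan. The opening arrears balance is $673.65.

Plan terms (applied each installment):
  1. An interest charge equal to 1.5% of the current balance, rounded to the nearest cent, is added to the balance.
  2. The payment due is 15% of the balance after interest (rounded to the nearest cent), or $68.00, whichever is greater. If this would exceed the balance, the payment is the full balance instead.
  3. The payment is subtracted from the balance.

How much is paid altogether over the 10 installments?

$725.55

# | Opening | Interest | Payment | End bal
1 | $673.65 | $10.10 | $102.56 | $581.19
2 | $581.19 | $8.72 | $88.49 | $501.42
3 | $501.42 | $7.52 | $76.34 | $432.60
4 | $432.60 | $6.49 | $68.00 | $371.09
5 | $371.09 | $5.57 | $68.00 | $308.66
6 | $308.66 | $4.63 | $68.00 | $245.29
7 | $245.29 | $3.68 | $68.00 | $180.97
8 | $180.97 | $2.71 | $68.00 | $115.68
9 | $115.68 | $1.74 | $68.00 | $49.42
10 | $49.42 | $0.74 | $50.16 | $0.00
Total paid: $725.55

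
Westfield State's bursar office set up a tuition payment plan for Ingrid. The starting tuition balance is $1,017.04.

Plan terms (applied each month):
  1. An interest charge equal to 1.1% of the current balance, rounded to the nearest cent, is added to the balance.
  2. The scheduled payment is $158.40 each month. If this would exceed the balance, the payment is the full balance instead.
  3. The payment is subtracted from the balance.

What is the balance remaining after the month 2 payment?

# | Opening | Interest | Payment | End bal
1 | $1,017.04 | $11.19 | $158.40 | $869.83
2 | $869.83 | $9.57 | $158.40 | $721.00

$721.00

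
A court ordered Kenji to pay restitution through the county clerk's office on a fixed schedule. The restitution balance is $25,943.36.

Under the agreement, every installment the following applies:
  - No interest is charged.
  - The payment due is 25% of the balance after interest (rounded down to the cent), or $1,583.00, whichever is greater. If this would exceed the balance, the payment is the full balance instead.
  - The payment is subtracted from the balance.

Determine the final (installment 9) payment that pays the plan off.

$1,407.49

Installment 1: opening $25,943.36; payment $6,485.84; balance $19,457.52
Installment 2: opening $19,457.52; payment $4,864.38; balance $14,593.14
Installment 3: opening $14,593.14; payment $3,648.28; balance $10,944.86
Installment 4: opening $10,944.86; payment $2,736.21; balance $8,208.65
Installment 5: opening $8,208.65; payment $2,052.16; balance $6,156.49
Installment 6: opening $6,156.49; payment $1,583.00; balance $4,573.49
Installment 7: opening $4,573.49; payment $1,583.00; balance $2,990.49
Installment 8: opening $2,990.49; payment $1,583.00; balance $1,407.49
Installment 9: opening $1,407.49; payment $1,407.49; balance $0.00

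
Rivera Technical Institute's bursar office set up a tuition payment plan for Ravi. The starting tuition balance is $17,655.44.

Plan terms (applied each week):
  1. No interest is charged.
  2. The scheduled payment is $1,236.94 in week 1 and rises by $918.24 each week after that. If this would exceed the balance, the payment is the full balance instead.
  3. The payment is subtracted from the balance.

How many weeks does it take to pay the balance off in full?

6

Week 1: opening $17,655.44; payment $1,236.94; balance $16,418.50
Week 2: opening $16,418.50; payment $2,155.18; balance $14,263.32
Week 3: opening $14,263.32; payment $3,073.42; balance $11,189.90
Week 4: opening $11,189.90; payment $3,991.66; balance $7,198.24
Week 5: opening $7,198.24; payment $4,909.90; balance $2,288.34
Week 6: opening $2,288.34; payment $2,288.34; balance $0.00
Balance reaches $0.00 in week 6.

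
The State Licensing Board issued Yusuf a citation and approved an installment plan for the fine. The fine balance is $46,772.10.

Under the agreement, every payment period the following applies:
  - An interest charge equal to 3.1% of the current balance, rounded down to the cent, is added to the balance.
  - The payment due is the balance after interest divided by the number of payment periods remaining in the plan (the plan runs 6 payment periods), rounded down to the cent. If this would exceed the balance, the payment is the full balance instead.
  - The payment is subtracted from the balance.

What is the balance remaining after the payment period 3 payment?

Payment period 1: opening $46,772.10; interest $1,449.93 → $48,222.03; payment $8,037.00; balance $40,185.03
Payment period 2: opening $40,185.03; interest $1,245.73 → $41,430.76; payment $8,286.15; balance $33,144.61
Payment period 3: opening $33,144.61; interest $1,027.48 → $34,172.09; payment $8,543.02; balance $25,629.07

$25,629.07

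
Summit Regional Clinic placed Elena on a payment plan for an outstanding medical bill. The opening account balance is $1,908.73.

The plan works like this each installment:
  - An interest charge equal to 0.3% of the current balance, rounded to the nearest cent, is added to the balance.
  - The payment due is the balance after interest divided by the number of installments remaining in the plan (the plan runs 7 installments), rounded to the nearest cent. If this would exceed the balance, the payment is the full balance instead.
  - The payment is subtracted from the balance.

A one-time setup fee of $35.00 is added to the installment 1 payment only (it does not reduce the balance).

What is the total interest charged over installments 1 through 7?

$23.03

Installment 1: opening $1,908.73; interest $5.73 → $1,914.46; payment $273.49 (+ $35.00 fee); balance $1,640.97
Installment 2: opening $1,640.97; interest $4.92 → $1,645.89; payment $274.32; balance $1,371.57
Installment 3: opening $1,371.57; interest $4.11 → $1,375.68; payment $275.14; balance $1,100.54
Installment 4: opening $1,100.54; interest $3.30 → $1,103.84; payment $275.96; balance $827.88
Installment 5: opening $827.88; interest $2.48 → $830.36; payment $276.79; balance $553.57
Installment 6: opening $553.57; interest $1.66 → $555.23; payment $277.62; balance $277.61
Installment 7: opening $277.61; interest $0.83 → $278.44; payment $278.44; balance $0.00
Total interest: $5.73 + $4.92 + $4.11 + $3.30 + $2.48 + $1.66 + $0.83 = $23.03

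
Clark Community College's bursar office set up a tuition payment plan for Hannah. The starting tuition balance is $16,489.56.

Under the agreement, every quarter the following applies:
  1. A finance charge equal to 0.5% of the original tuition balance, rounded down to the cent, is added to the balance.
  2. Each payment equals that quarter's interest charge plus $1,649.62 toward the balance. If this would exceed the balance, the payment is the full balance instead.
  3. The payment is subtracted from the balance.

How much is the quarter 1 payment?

$1,732.06

Quarter 1: $16,489.56 +$82.44 interest = $16,572.00; pay $1,732.06 → $14,839.94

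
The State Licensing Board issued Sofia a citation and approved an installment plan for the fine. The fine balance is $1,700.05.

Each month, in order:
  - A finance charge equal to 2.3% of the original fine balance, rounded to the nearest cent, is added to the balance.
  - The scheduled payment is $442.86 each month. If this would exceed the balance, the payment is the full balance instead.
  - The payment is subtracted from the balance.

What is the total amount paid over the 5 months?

$1,895.55

# | Opening | Interest | Payment | End bal
1 | $1,700.05 | $39.10 | $442.86 | $1,296.29
2 | $1,296.29 | $39.10 | $442.86 | $892.53
3 | $892.53 | $39.10 | $442.86 | $488.77
4 | $488.77 | $39.10 | $442.86 | $85.01
5 | $85.01 | $39.10 | $124.11 | $0.00
Total paid: $1,895.55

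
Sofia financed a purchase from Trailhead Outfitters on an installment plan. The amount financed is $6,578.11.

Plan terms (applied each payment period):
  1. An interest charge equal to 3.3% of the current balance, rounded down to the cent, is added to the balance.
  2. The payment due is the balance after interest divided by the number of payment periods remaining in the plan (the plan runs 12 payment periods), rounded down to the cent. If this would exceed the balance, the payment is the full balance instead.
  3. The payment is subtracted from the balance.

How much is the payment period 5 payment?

$644.79

# | Opening | Interest | Payment | End bal
1 | $6,578.11 | $217.07 | $566.26 | $6,228.92
2 | $6,228.92 | $205.55 | $584.95 | $5,849.52
3 | $5,849.52 | $193.03 | $604.25 | $5,438.30
4 | $5,438.30 | $179.46 | $624.19 | $4,993.57
5 | $4,993.57 | $164.78 | $644.79 | $4,513.56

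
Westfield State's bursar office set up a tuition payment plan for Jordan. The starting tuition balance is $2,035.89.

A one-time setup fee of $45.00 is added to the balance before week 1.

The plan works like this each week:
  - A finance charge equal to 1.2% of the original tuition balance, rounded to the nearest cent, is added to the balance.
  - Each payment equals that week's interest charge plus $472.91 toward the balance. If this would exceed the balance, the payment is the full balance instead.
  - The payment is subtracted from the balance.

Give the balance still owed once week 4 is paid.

$189.25

Week 1: opening $2,080.89; interest $24.43 → $2,105.32; payment $497.34; balance $1,607.98
Week 2: opening $1,607.98; interest $24.43 → $1,632.41; payment $497.34; balance $1,135.07
Week 3: opening $1,135.07; interest $24.43 → $1,159.50; payment $497.34; balance $662.16
Week 4: opening $662.16; interest $24.43 → $686.59; payment $497.34; balance $189.25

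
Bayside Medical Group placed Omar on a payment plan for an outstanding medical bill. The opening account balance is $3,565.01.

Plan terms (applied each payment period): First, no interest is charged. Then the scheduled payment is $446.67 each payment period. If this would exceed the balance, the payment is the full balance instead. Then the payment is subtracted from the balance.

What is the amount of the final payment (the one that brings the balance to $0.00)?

Payment period 1: $3,565.01 − $446.67 → $3,118.34
Payment period 2: $3,118.34 − $446.67 → $2,671.67
Payment period 3: $2,671.67 − $446.67 → $2,225.00
Payment period 4: $2,225.00 − $446.67 → $1,778.33
Payment period 5: $1,778.33 − $446.67 → $1,331.66
Payment period 6: $1,331.66 − $446.67 → $884.99
Payment period 7: $884.99 − $446.67 → $438.32
Payment period 8: $438.32 − $438.32 → $0.00

$438.32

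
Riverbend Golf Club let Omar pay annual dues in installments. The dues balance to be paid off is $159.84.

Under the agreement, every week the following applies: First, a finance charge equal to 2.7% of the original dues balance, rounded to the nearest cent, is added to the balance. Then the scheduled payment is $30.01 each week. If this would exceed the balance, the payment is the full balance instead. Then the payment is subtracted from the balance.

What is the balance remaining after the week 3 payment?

Week 1: opening $159.84; interest $4.32 → $164.16; payment $30.01; balance $134.15
Week 2: opening $134.15; interest $4.32 → $138.47; payment $30.01; balance $108.46
Week 3: opening $108.46; interest $4.32 → $112.78; payment $30.01; balance $82.77

$82.77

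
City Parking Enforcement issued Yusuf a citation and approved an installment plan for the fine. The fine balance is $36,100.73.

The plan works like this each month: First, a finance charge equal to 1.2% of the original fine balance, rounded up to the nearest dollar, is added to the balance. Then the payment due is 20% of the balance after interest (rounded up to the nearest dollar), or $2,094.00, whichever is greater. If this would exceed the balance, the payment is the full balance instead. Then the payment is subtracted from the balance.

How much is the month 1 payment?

$7,307.00

Month 1: opening $36,100.73; interest $434.00 → $36,534.73; payment $7,307.00; balance $29,227.73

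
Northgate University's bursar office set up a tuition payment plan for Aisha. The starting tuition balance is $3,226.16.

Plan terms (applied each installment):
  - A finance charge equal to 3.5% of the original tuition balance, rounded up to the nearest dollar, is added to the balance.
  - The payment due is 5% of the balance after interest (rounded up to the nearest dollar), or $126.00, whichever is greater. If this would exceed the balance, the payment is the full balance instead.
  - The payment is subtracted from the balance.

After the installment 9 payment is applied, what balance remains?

$2,824.16

# | Opening | Interest | Payment | End bal
1 | $3,226.16 | $113.00 | $167.00 | $3,172.16
2 | $3,172.16 | $113.00 | $165.00 | $3,120.16
3 | $3,120.16 | $113.00 | $162.00 | $3,071.16
4 | $3,071.16 | $113.00 | $160.00 | $3,024.16
5 | $3,024.16 | $113.00 | $157.00 | $2,980.16
6 | $2,980.16 | $113.00 | $155.00 | $2,938.16
7 | $2,938.16 | $113.00 | $153.00 | $2,898.16
8 | $2,898.16 | $113.00 | $151.00 | $2,860.16
9 | $2,860.16 | $113.00 | $149.00 | $2,824.16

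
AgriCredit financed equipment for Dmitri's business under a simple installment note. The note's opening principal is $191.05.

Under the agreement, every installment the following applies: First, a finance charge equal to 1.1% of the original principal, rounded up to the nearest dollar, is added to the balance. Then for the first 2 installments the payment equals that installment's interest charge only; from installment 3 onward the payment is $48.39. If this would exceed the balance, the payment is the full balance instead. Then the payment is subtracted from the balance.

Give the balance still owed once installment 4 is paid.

# | Opening | Interest | Payment | End bal
1 | $191.05 | $3.00 | $3.00 | $191.05
2 | $191.05 | $3.00 | $3.00 | $191.05
3 | $191.05 | $3.00 | $48.39 | $145.66
4 | $145.66 | $3.00 | $48.39 | $100.27

$100.27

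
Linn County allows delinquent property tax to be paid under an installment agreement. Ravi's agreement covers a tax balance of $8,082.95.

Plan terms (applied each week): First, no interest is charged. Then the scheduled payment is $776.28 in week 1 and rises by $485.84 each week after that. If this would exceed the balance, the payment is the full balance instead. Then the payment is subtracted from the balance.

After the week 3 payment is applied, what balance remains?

# | Opening | Payment | End bal
1 | $8,082.95 | $776.28 | $7,306.67
2 | $7,306.67 | $1,262.12 | $6,044.55
3 | $6,044.55 | $1,747.96 | $4,296.59

$4,296.59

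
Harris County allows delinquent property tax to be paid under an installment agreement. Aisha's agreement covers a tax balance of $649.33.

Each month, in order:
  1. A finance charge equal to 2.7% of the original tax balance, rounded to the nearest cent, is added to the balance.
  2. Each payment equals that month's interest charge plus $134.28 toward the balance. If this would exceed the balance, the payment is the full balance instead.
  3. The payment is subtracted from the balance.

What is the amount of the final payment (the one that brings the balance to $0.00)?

Month 1: opening $649.33; interest $17.53 → $666.86; payment $151.81; balance $515.05
Month 2: opening $515.05; interest $17.53 → $532.58; payment $151.81; balance $380.77
Month 3: opening $380.77; interest $17.53 → $398.30; payment $151.81; balance $246.49
Month 4: opening $246.49; interest $17.53 → $264.02; payment $151.81; balance $112.21
Month 5: opening $112.21; interest $17.53 → $129.74; payment $129.74; balance $0.00

$129.74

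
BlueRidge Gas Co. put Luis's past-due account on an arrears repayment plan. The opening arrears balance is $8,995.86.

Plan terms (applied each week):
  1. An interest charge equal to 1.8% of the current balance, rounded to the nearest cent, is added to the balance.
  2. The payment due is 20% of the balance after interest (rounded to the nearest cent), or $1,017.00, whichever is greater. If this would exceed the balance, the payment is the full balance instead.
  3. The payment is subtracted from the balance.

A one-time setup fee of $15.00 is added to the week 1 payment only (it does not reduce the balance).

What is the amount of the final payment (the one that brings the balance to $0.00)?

Week 1: opening $8,995.86; interest $161.93 → $9,157.79; payment $1,831.56 (+ $15.00 fee); balance $7,326.23
Week 2: opening $7,326.23; interest $131.87 → $7,458.10; payment $1,491.62; balance $5,966.48
Week 3: opening $5,966.48; interest $107.40 → $6,073.88; payment $1,214.78; balance $4,859.10
Week 4: opening $4,859.10; interest $87.46 → $4,946.56; payment $1,017.00; balance $3,929.56
Week 5: opening $3,929.56; interest $70.73 → $4,000.29; payment $1,017.00; balance $2,983.29
Week 6: opening $2,983.29; interest $53.70 → $3,036.99; payment $1,017.00; balance $2,019.99
Week 7: opening $2,019.99; interest $36.36 → $2,056.35; payment $1,017.00; balance $1,039.35
Week 8: opening $1,039.35; interest $18.71 → $1,058.06; payment $1,017.00; balance $41.06
Week 9: opening $41.06; interest $0.74 → $41.80; payment $41.80; balance $0.00

$41.80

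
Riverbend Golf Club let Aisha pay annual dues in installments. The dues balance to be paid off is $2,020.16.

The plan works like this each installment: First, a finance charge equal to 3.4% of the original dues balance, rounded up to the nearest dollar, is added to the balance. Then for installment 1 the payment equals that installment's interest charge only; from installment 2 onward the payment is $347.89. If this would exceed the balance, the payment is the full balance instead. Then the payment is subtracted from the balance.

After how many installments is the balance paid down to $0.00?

# | Opening | Interest | Payment | End bal
1 | $2,020.16 | $69.00 | $69.00 | $2,020.16
2 | $2,020.16 | $69.00 | $347.89 | $1,741.27
3 | $1,741.27 | $69.00 | $347.89 | $1,462.38
4 | $1,462.38 | $69.00 | $347.89 | $1,183.49
5 | $1,183.49 | $69.00 | $347.89 | $904.60
6 | $904.60 | $69.00 | $347.89 | $625.71
7 | $625.71 | $69.00 | $347.89 | $346.82
8 | $346.82 | $69.00 | $347.89 | $67.93
9 | $67.93 | $69.00 | $136.93 | $0.00
Balance reaches $0.00 in installment 9.

9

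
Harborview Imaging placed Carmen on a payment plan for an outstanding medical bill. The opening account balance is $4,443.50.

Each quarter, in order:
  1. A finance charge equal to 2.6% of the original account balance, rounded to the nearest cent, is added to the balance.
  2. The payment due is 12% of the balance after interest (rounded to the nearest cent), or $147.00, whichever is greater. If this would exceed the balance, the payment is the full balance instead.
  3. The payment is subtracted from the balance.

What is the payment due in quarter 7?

$315.95

Quarter 1: opening $4,443.50; interest $115.53 → $4,559.03; payment $547.08; balance $4,011.95
Quarter 2: opening $4,011.95; interest $115.53 → $4,127.48; payment $495.30; balance $3,632.18
Quarter 3: opening $3,632.18; interest $115.53 → $3,747.71; payment $449.73; balance $3,297.98
Quarter 4: opening $3,297.98; interest $115.53 → $3,413.51; payment $409.62; balance $3,003.89
Quarter 5: opening $3,003.89; interest $115.53 → $3,119.42; payment $374.33; balance $2,745.09
Quarter 6: opening $2,745.09; interest $115.53 → $2,860.62; payment $343.27; balance $2,517.35
Quarter 7: opening $2,517.35; interest $115.53 → $2,632.88; payment $315.95; balance $2,316.93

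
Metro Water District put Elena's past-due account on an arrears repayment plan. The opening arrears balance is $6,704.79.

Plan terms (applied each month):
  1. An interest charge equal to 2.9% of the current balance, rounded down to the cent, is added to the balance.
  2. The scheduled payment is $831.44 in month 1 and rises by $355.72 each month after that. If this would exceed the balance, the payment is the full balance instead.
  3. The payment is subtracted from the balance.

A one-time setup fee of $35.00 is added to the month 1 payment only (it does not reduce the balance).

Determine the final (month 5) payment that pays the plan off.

# | Opening | Interest | Payment | Fee | End bal
1 | $6,704.79 | $194.43 | $831.44 | $35.00 | $6,067.78
2 | $6,067.78 | $175.96 | $1,187.16 | — | $5,056.58
3 | $5,056.58 | $146.64 | $1,542.88 | — | $3,660.34
4 | $3,660.34 | $106.14 | $1,898.60 | — | $1,867.88
5 | $1,867.88 | $54.16 | $1,922.04 | — | $0.00

$1,922.04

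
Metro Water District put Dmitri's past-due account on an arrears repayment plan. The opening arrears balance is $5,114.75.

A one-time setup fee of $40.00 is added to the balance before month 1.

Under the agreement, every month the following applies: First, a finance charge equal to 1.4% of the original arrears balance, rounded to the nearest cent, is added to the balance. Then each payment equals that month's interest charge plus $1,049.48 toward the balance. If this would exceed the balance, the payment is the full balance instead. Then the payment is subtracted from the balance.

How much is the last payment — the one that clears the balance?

$1,028.44

Month 1: $5,154.75 +$71.61 interest = $5,226.36; pay $1,121.09 → $4,105.27
Month 2: $4,105.27 +$71.61 interest = $4,176.88; pay $1,121.09 → $3,055.79
Month 3: $3,055.79 +$71.61 interest = $3,127.40; pay $1,121.09 → $2,006.31
Month 4: $2,006.31 +$71.61 interest = $2,077.92; pay $1,121.09 → $956.83
Month 5: $956.83 +$71.61 interest = $1,028.44; pay $1,028.44 → $0.00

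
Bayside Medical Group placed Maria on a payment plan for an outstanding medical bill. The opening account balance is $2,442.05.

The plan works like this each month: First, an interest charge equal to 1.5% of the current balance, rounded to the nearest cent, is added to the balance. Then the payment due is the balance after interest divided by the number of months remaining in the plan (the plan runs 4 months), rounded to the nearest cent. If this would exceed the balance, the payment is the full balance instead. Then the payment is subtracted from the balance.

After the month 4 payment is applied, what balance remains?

$0.00

Month 1: $2,442.05 +$36.63 interest = $2,478.68; pay $619.67 → $1,859.01
Month 2: $1,859.01 +$27.89 interest = $1,886.90; pay $628.97 → $1,257.93
Month 3: $1,257.93 +$18.87 interest = $1,276.80; pay $638.40 → $638.40
Month 4: $638.40 +$9.58 interest = $647.98; pay $647.98 → $0.00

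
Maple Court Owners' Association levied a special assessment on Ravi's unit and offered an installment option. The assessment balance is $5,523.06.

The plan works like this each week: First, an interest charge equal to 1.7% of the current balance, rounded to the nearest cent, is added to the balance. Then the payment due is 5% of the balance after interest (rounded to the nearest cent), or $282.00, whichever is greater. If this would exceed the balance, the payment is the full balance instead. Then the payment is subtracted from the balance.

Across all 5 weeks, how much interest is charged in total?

Week 1: $5,523.06 +$93.89 interest = $5,616.95; pay $282.00 → $5,334.95
Week 2: $5,334.95 +$90.69 interest = $5,425.64; pay $282.00 → $5,143.64
Week 3: $5,143.64 +$87.44 interest = $5,231.08; pay $282.00 → $4,949.08
Week 4: $4,949.08 +$84.13 interest = $5,033.21; pay $282.00 → $4,751.21
Week 5: $4,751.21 +$80.77 interest = $4,831.98; pay $282.00 → $4,549.98
Total interest: $93.89 + $90.69 + $87.44 + $84.13 + $80.77 = $436.92

$436.92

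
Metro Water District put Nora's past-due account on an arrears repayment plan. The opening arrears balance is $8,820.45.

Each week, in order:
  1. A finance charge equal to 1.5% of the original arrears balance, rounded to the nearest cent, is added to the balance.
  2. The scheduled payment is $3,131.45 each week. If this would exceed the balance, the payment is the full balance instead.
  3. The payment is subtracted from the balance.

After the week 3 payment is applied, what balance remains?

$0.00

Week 1: $8,820.45 +$132.31 interest = $8,952.76; pay $3,131.45 → $5,821.31
Week 2: $5,821.31 +$132.31 interest = $5,953.62; pay $3,131.45 → $2,822.17
Week 3: $2,822.17 +$132.31 interest = $2,954.48; pay $2,954.48 → $0.00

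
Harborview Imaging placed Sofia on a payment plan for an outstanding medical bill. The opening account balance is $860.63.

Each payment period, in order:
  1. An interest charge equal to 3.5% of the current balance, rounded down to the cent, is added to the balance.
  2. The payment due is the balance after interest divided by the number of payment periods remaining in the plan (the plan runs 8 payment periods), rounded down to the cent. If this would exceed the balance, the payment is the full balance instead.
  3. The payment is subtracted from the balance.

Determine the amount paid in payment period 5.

Payment period 1: $860.63 +$30.12 interest = $890.75; pay $111.34 → $779.41
Payment period 2: $779.41 +$27.27 interest = $806.68; pay $115.24 → $691.44
Payment period 3: $691.44 +$24.20 interest = $715.64; pay $119.27 → $596.37
Payment period 4: $596.37 +$20.87 interest = $617.24; pay $123.44 → $493.80
Payment period 5: $493.80 +$17.28 interest = $511.08; pay $127.77 → $383.31

$127.77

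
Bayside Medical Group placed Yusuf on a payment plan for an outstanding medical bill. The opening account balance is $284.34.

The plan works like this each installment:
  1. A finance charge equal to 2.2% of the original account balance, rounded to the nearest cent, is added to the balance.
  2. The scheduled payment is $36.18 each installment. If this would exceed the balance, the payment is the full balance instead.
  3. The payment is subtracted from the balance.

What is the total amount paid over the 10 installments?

# | Opening | Interest | Payment | End bal
1 | $284.34 | $6.26 | $36.18 | $254.42
2 | $254.42 | $6.26 | $36.18 | $224.50
3 | $224.50 | $6.26 | $36.18 | $194.58
4 | $194.58 | $6.26 | $36.18 | $164.66
5 | $164.66 | $6.26 | $36.18 | $134.74
6 | $134.74 | $6.26 | $36.18 | $104.82
7 | $104.82 | $6.26 | $36.18 | $74.90
8 | $74.90 | $6.26 | $36.18 | $44.98
9 | $44.98 | $6.26 | $36.18 | $15.06
10 | $15.06 | $6.26 | $21.32 | $0.00
Total paid: $346.94

$346.94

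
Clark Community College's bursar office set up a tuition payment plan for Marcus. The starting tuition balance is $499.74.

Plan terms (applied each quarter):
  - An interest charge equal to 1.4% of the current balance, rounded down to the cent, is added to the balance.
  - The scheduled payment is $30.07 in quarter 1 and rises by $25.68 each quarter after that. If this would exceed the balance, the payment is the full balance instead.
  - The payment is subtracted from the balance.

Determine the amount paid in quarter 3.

$81.43

Quarter 1: $499.74 +$6.99 interest = $506.73; pay $30.07 → $476.66
Quarter 2: $476.66 +$6.67 interest = $483.33; pay $55.75 → $427.58
Quarter 3: $427.58 +$5.98 interest = $433.56; pay $81.43 → $352.13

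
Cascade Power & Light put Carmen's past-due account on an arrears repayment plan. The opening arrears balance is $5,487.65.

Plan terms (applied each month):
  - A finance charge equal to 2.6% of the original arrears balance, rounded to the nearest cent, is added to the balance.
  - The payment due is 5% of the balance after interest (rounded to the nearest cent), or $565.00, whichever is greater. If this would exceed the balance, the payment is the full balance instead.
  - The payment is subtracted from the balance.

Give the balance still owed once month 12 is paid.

$419.81

Month 1: $5,487.65 +$142.68 interest = $5,630.33; pay $565.00 → $5,065.33
Month 2: $5,065.33 +$142.68 interest = $5,208.01; pay $565.00 → $4,643.01
Month 3: $4,643.01 +$142.68 interest = $4,785.69; pay $565.00 → $4,220.69
Month 4: $4,220.69 +$142.68 interest = $4,363.37; pay $565.00 → $3,798.37
Month 5: $3,798.37 +$142.68 interest = $3,941.05; pay $565.00 → $3,376.05
Month 6: $3,376.05 +$142.68 interest = $3,518.73; pay $565.00 → $2,953.73
Month 7: $2,953.73 +$142.68 interest = $3,096.41; pay $565.00 → $2,531.41
Month 8: $2,531.41 +$142.68 interest = $2,674.09; pay $565.00 → $2,109.09
Month 9: $2,109.09 +$142.68 interest = $2,251.77; pay $565.00 → $1,686.77
Month 10: $1,686.77 +$142.68 interest = $1,829.45; pay $565.00 → $1,264.45
Month 11: $1,264.45 +$142.68 interest = $1,407.13; pay $565.00 → $842.13
Month 12: $842.13 +$142.68 interest = $984.81; pay $565.00 → $419.81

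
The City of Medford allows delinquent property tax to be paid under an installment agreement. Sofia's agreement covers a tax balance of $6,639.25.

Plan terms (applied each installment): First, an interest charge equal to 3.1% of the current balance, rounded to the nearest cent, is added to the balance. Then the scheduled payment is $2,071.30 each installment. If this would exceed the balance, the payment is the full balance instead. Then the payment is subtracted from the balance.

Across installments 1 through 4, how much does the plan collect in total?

# | Opening | Interest | Payment | End bal
1 | $6,639.25 | $205.82 | $2,071.30 | $4,773.77
2 | $4,773.77 | $147.99 | $2,071.30 | $2,850.46
3 | $2,850.46 | $88.36 | $2,071.30 | $867.52
4 | $867.52 | $26.89 | $894.41 | $0.00
Total paid: $7,108.31

$7,108.31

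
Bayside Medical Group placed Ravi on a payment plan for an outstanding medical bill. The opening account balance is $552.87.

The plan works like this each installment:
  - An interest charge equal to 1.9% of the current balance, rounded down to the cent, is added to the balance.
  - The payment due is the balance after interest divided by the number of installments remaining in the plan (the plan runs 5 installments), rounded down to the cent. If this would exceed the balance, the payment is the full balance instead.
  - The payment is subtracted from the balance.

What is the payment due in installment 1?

Installment 1: $552.87 +$10.50 interest = $563.37; pay $112.67 → $450.70

$112.67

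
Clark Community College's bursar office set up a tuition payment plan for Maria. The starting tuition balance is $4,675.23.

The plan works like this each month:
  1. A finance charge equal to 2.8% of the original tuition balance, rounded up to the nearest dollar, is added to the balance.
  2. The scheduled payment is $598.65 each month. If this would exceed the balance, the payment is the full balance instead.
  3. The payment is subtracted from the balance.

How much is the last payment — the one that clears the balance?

$597.38

Month 1: opening $4,675.23; interest $131.00 → $4,806.23; payment $598.65; balance $4,207.58
Month 2: opening $4,207.58; interest $131.00 → $4,338.58; payment $598.65; balance $3,739.93
Month 3: opening $3,739.93; interest $131.00 → $3,870.93; payment $598.65; balance $3,272.28
Month 4: opening $3,272.28; interest $131.00 → $3,403.28; payment $598.65; balance $2,804.63
Month 5: opening $2,804.63; interest $131.00 → $2,935.63; payment $598.65; balance $2,336.98
Month 6: opening $2,336.98; interest $131.00 → $2,467.98; payment $598.65; balance $1,869.33
Month 7: opening $1,869.33; interest $131.00 → $2,000.33; payment $598.65; balance $1,401.68
Month 8: opening $1,401.68; interest $131.00 → $1,532.68; payment $598.65; balance $934.03
Month 9: opening $934.03; interest $131.00 → $1,065.03; payment $598.65; balance $466.38
Month 10: opening $466.38; interest $131.00 → $597.38; payment $597.38; balance $0.00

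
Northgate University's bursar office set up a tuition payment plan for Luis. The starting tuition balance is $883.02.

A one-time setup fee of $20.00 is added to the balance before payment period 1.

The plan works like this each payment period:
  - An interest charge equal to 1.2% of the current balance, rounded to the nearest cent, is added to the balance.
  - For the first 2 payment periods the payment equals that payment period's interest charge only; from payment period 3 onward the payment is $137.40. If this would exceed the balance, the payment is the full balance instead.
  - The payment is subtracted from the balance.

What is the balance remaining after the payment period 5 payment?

$518.76

Payment period 1: $903.02 +$10.84 interest = $913.86; pay $10.84 → $903.02
Payment period 2: $903.02 +$10.84 interest = $913.86; pay $10.84 → $903.02
Payment period 3: $903.02 +$10.84 interest = $913.86; pay $137.40 → $776.46
Payment period 4: $776.46 +$9.32 interest = $785.78; pay $137.40 → $648.38
Payment period 5: $648.38 +$7.78 interest = $656.16; pay $137.40 → $518.76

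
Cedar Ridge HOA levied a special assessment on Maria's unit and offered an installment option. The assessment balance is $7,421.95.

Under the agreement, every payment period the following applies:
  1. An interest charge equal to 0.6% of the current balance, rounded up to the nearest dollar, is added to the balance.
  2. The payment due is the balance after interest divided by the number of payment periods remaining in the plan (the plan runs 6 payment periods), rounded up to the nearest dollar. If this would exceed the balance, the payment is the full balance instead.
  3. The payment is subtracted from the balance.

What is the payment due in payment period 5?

$1,275.00

Payment period 1: $7,421.95 +$45.00 interest = $7,466.95; pay $1,245.00 → $6,221.95
Payment period 2: $6,221.95 +$38.00 interest = $6,259.95; pay $1,252.00 → $5,007.95
Payment period 3: $5,007.95 +$31.00 interest = $5,038.95; pay $1,260.00 → $3,778.95
Payment period 4: $3,778.95 +$23.00 interest = $3,801.95; pay $1,268.00 → $2,533.95
Payment period 5: $2,533.95 +$16.00 interest = $2,549.95; pay $1,275.00 → $1,274.95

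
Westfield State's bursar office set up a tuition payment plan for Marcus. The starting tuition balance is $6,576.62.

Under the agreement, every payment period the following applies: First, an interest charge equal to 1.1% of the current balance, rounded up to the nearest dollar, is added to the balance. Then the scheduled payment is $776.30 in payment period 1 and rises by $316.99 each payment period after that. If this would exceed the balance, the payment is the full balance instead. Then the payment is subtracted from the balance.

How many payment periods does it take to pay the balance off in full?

Payment period 1: opening $6,576.62; interest $73.00 → $6,649.62; payment $776.30; balance $5,873.32
Payment period 2: opening $5,873.32; interest $65.00 → $5,938.32; payment $1,093.29; balance $4,845.03
Payment period 3: opening $4,845.03; interest $54.00 → $4,899.03; payment $1,410.28; balance $3,488.75
Payment period 4: opening $3,488.75; interest $39.00 → $3,527.75; payment $1,727.27; balance $1,800.48
Payment period 5: opening $1,800.48; interest $20.00 → $1,820.48; payment $1,820.48; balance $0.00
Balance reaches $0.00 in payment period 5.

5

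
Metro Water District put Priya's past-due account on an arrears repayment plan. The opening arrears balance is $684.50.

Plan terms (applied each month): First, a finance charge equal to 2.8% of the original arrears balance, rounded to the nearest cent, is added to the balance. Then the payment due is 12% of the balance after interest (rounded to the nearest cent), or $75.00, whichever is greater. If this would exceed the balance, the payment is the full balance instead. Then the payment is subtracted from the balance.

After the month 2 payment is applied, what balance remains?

Month 1: opening $684.50; interest $19.17 → $703.67; payment $84.44; balance $619.23
Month 2: opening $619.23; interest $19.17 → $638.40; payment $76.61; balance $561.79

$561.79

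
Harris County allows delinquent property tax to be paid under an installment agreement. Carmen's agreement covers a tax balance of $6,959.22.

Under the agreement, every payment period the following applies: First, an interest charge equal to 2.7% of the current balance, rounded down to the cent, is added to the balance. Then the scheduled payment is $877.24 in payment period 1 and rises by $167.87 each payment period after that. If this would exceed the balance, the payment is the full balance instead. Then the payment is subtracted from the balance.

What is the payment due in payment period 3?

# | Opening | Interest | Payment | End bal
1 | $6,959.22 | $187.89 | $877.24 | $6,269.87
2 | $6,269.87 | $169.28 | $1,045.11 | $5,394.04
3 | $5,394.04 | $145.63 | $1,212.98 | $4,326.69

$1,212.98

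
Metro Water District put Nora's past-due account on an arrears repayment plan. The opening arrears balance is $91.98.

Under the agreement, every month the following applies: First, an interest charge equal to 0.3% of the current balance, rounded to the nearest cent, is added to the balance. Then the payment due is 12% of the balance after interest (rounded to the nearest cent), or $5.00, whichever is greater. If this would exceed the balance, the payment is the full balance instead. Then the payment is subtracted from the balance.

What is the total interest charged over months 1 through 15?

# | Opening | Interest | Payment | End bal
1 | $91.98 | $0.28 | $11.07 | $81.19
2 | $81.19 | $0.24 | $9.77 | $71.66
3 | $71.66 | $0.21 | $8.62 | $63.25
4 | $63.25 | $0.19 | $7.61 | $55.83
5 | $55.83 | $0.17 | $6.72 | $49.28
6 | $49.28 | $0.15 | $5.93 | $43.50
7 | $43.50 | $0.13 | $5.24 | $38.39
8 | $38.39 | $0.12 | $5.00 | $33.51
9 | $33.51 | $0.10 | $5.00 | $28.61
10 | $28.61 | $0.09 | $5.00 | $23.70
11 | $23.70 | $0.07 | $5.00 | $18.77
12 | $18.77 | $0.06 | $5.00 | $13.83
13 | $13.83 | $0.04 | $5.00 | $8.87
14 | $8.87 | $0.03 | $5.00 | $3.90
15 | $3.90 | $0.01 | $3.91 | $0.00
Total interest: $0.28 + $0.24 + $0.21 + $0.19 + $0.17 + $0.15 + $0.13 + $0.12 + $0.10 + $0.09 + $0.07 + $0.06 + $0.04 + $0.03 + $0.01 = $1.89

$1.89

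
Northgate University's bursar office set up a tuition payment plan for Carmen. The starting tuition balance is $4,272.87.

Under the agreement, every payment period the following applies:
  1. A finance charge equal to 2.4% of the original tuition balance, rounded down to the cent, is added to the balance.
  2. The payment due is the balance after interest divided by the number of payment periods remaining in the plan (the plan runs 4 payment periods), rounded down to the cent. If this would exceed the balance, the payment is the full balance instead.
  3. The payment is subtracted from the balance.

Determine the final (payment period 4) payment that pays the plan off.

$1,281.85

Payment period 1: opening $4,272.87; interest $102.54 → $4,375.41; payment $1,093.85; balance $3,281.56
Payment period 2: opening $3,281.56; interest $102.54 → $3,384.10; payment $1,128.03; balance $2,256.07
Payment period 3: opening $2,256.07; interest $102.54 → $2,358.61; payment $1,179.30; balance $1,179.31
Payment period 4: opening $1,179.31; interest $102.54 → $1,281.85; payment $1,281.85; balance $0.00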